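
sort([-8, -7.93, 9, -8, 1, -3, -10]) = [-10, -8, -8, -7.93, -3, 1, 9]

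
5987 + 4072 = 10059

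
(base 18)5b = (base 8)145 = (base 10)101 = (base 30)3b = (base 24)45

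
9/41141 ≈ 0.000219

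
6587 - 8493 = -1906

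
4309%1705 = 899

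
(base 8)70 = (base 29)1r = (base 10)56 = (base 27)22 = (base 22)2c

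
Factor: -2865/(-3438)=2^(-1) * 3^(-1) * 5^1=5/6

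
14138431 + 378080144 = 392218575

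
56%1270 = 56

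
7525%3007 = 1511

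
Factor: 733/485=5^(-1)*97^(-1)*733^1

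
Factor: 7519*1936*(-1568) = -1*2^9*7^2*11^2*73^1*103^1 = -22825037312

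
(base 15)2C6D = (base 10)9553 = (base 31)9T5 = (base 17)1G0G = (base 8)22521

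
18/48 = 3/8 = 0.375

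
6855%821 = 287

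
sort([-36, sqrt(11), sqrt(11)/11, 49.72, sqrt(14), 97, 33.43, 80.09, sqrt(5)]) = [-36, sqrt(11)/11, sqrt(5), sqrt(11), sqrt(14), 33.43, 49.72, 80.09, 97]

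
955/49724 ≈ 0.0192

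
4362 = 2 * 2181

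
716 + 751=1467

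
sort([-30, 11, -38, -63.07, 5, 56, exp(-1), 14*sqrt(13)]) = [-63.07, -38, -30, exp(-1), 5, 11, 14*sqrt(13), 56]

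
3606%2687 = 919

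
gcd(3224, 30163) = 31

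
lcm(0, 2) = 0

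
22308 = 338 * 66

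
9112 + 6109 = 15221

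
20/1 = 20 = 20.00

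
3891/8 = 486+3/8 ≈ 486.38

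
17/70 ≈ 0.243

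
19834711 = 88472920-68638209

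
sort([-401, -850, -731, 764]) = [-850, -731, -401, 764]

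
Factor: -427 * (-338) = 2^1 * 7^1 * 13^2 * 61^1 = 144326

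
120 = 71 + 49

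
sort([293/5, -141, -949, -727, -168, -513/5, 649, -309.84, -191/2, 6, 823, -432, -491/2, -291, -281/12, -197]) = [-949, -727, -432, -309.84, -291, -491/2, -197, -168, -141, -513/5, -191/2, -281/12, 6, 293/5, 649, 823]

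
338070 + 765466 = 1103536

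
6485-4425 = 2060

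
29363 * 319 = 9366797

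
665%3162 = 665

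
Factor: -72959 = -1 * 72959^1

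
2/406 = 1/203≈0.00493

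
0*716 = 0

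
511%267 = 244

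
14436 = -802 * (-18)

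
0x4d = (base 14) 57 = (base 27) 2n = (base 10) 77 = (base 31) 2f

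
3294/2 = 1647 = 1647.00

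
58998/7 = 8428+2/7 ≈ 8428.29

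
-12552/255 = -49 - 19/85 ≈ -49.22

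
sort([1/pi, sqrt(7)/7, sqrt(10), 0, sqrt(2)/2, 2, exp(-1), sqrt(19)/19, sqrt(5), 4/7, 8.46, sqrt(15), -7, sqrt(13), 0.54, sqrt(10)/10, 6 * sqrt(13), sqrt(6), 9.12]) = [-7, 0, sqrt(19)/19, sqrt(10)/10, 1/pi, exp(-1), sqrt(7)/7, 0.54, 4/7, sqrt(2)/2, 2, sqrt(5), sqrt(6), sqrt(10), sqrt(13), sqrt(15), 8.46, 9.12, 6 * sqrt(13)]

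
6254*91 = 569114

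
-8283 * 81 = -670923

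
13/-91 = -1/7 ≈ -0.143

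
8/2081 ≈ 0.00384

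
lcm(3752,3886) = 108808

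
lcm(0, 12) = 0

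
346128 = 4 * 86532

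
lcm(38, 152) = 152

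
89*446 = 39694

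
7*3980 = 27860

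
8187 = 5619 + 2568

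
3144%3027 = 117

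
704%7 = 4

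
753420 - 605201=148219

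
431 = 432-1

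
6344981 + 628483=6973464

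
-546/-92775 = 182/30925 ≈ 0.00589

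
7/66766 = 1/9538≈0.000105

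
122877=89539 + 33338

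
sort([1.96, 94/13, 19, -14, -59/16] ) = [-14, -59/16, 1.96, 94/13, 19] 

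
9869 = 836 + 9033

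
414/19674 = 23/1093 ≈ 0.0210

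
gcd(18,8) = 2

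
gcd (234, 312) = 78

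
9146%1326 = 1190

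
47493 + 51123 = 98616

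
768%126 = 12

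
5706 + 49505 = 55211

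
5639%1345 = 259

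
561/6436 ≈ 0.0872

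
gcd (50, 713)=1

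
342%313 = 29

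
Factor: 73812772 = 2^2*11^1*29^1*57847^1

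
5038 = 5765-727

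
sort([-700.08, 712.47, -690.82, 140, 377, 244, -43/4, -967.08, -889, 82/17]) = [-967.08, -889, -700.08, -690.82, -43/4, 82/17, 140, 244, 377, 712.47]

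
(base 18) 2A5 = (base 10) 833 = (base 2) 1101000001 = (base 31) QR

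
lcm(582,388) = 1164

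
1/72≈0.0139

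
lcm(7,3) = 21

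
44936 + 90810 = 135746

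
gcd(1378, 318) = 106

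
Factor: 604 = 2^2 * 151^1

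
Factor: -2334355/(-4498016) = 2^(-5)*5^1*17^1*37^(-1)*131^(-1)*947^1 = 80495/155104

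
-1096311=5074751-6171062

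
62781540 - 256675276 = -193893736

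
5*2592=12960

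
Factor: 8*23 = 2^3*23^1 = 184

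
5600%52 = 36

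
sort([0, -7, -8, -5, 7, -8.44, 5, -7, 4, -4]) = [-8.44, -8, -7, -7, -5, -4, 0, 4, 5, 7]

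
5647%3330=2317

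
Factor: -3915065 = -1*5^1*7^1*11^1*10169^1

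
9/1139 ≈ 0.00790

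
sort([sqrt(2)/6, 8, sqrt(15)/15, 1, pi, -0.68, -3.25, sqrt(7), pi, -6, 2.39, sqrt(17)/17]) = [-6, -3.25, -0.68, sqrt(2)/6, sqrt(17)/17, sqrt(15)/15, 1, 2.39, sqrt(7), pi, pi, 8]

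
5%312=5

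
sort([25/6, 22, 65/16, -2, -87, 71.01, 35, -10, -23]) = [-87, -23, -10, -2, 65/16, 25/6, 22, 35, 71.01]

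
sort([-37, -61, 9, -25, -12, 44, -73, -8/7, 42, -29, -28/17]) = [-73, -61, -37, -29, -25, -12, -28/17, -8/7, 9, 42, 44]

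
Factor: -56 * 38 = -1 * 2^4 * 7^1 * 19^1 = -2128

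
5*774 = 3870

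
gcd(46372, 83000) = 4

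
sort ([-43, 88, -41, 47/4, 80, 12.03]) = [-43, -41, 47/4, 12.03, 80, 88]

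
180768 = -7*(-25824)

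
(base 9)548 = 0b111000001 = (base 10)449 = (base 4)13001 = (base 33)dk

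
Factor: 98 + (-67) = 31^1 = 31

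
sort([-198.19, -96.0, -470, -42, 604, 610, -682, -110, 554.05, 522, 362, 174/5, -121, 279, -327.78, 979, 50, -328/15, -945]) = [-945, -682, -470, -327.78, -198.19, -121, -110, -96.0, -42, -328/15, 174/5, 50, 279, 362, 522, 554.05, 604, 610, 979]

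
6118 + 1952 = 8070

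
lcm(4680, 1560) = 4680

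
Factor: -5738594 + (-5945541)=-1*5^1*97^1*24091^1=-11684135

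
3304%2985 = 319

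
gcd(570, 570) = 570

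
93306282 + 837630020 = 930936302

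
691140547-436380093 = 254760454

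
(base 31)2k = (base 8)122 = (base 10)82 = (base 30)2m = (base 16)52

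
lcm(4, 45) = 180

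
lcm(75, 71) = 5325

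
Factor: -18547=-1*17^1*1091^1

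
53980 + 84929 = 138909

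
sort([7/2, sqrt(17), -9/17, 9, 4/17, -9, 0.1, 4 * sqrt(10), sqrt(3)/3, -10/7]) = [-9, -10/7, -9/17, 0.1, 4/17, sqrt(3)/3, 7/2, sqrt(17), 9, 4 * sqrt(10)]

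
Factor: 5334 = 2^1*3^1*7^1*127^1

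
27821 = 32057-4236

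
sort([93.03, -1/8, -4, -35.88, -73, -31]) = [-73, -35.88, -31, -4, -1/8, 93.03]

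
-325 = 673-998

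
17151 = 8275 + 8876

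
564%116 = 100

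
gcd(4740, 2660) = 20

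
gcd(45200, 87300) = 100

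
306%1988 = 306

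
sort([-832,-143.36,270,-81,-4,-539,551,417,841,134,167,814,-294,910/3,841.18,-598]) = [-832,-598,-539,-294,-143.36,-81,-4,134,167,270,910/3,417,551,814,841,841.18]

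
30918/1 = 30918 = 30918.00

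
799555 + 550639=1350194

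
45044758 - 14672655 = 30372103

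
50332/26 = 1935 + 11/13≈1935.85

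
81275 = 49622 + 31653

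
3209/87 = 36 + 77/87 ≈ 36.89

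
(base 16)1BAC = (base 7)26440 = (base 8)15654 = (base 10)7084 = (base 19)10BG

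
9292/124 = 74 + 29/31 ≈ 74.94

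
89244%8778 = 1464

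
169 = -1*(-169)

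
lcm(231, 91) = 3003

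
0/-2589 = 0 = 0.00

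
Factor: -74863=-1*43^1*1741^1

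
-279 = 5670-5949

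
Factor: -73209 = -1*3^1*23^1*1061^1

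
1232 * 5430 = 6689760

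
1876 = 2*938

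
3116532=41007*76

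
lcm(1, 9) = 9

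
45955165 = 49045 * 937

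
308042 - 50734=257308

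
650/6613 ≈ 0.0983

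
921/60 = 307/20 = 15.35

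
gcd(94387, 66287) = 1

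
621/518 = 1 + 103/518≈1.20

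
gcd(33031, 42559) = 1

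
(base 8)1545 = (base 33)qb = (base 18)2c5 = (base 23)1ei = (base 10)869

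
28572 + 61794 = 90366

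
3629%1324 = 981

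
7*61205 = 428435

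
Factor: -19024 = -1*2^4*29^1*41^1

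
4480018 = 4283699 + 196319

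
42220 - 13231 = 28989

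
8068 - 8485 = -417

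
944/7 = 134 + 6/7 ≈ 134.86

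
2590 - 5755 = -3165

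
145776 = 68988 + 76788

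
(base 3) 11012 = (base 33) 3e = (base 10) 113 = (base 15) 78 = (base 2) 1110001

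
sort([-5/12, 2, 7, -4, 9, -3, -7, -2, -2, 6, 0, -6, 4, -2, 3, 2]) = [-7, -6, -4, -3, -2, -2, -2, -5/12, 0, 2, 2, 3, 4, 6, 7, 9]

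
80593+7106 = 87699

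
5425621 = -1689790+7115411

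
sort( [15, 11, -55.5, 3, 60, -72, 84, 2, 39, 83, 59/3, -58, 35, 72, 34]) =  [-72, -58, -55.5, 2, 3, 11, 15, 59/3, 34, 35, 39, 60, 72, 83, 84]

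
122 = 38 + 84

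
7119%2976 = 1167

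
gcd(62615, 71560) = 8945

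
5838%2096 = 1646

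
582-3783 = -3201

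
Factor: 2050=2^1*5^2*41^1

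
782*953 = 745246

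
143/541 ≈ 0.264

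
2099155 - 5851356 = -3752201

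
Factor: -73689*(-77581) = 3^1*7^2*11^2*29^1*11083^1 = 5716866309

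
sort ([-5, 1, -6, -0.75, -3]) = [-6, -5, -3, -0.75, 1]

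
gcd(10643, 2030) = 29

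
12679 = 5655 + 7024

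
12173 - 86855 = -74682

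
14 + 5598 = 5612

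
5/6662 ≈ 0.000751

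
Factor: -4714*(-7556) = 2^3*1889^1*2357^1 = 35618984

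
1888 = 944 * 2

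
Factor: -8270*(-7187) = 2^1*5^1*827^1*7187^1 = 59436490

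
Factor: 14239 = 29^1*491^1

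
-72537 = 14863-87400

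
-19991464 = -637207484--617216020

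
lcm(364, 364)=364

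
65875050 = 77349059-11474009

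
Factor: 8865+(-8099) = 2^1 * 383^1 = 766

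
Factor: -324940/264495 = -1*2^2*3^(-1)*211^1*229^(-1) = -844/687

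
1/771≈0.00130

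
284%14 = 4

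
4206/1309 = 3+279/1309 ≈ 3.21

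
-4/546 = -2/273 ≈ -0.00733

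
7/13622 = 1/1946 ≈ 0.000514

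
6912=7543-631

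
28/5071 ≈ 0.00552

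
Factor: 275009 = 7^1 * 17^1 * 2311^1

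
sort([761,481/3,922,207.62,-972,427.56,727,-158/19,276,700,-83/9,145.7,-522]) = [-972,-522,-83/9,-158/19,145.7,481/3,207.62,276,427.56,700,727,761,922]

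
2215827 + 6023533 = 8239360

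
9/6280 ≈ 0.00143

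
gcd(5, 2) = 1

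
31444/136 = 231 + 7/34 ≈ 231.21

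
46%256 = 46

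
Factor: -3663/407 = -1*3^2 = -9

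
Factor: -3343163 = -1*1049^1*3187^1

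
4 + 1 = 5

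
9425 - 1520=7905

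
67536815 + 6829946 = 74366761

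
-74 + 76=2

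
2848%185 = 73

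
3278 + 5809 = 9087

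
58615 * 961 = 56329015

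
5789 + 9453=15242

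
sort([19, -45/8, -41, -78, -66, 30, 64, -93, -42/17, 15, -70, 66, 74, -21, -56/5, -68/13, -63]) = [-93, -78, -70, -66, -63, -41, -21, -56/5, -45/8, -68/13, -42/17, 15, 19, 30, 64, 66, 74]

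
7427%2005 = 1412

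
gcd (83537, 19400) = 1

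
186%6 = 0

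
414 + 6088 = 6502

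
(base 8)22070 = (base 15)2b32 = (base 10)9272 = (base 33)8gw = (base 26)dig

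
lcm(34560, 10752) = 483840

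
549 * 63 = 34587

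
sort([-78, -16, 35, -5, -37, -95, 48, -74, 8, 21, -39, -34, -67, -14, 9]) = [-95, -78, -74, -67, -39, -37, -34, -16, -14, -5, 8, 9, 21, 35, 48]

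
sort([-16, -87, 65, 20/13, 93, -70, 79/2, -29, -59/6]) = [-87, -70, -29, -16, -59/6, 20/13, 79/2, 65, 93]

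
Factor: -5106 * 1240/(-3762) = 2^3 * 3^(-1) * 5^1 * 11^(-1) * 19^(-1) * 23^1 * 31^1 * 37^1 = 1055240/627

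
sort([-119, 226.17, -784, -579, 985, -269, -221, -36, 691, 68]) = [-784, -579, -269, -221, -119, -36, 68, 226.17, 691, 985]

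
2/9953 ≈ 0.000201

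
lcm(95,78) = 7410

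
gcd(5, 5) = 5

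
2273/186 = 12 + 41/186 ≈ 12.22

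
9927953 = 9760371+167582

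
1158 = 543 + 615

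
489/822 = 163/274 ≈ 0.595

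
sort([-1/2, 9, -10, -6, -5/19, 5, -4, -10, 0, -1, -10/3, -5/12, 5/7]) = [-10, -10, -6, -4, -10/3, -1, -1/2, -5/12, -5/19, 0, 5/7, 5, 9]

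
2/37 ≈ 0.0541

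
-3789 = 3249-7038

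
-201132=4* (-50283)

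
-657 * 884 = -580788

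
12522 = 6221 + 6301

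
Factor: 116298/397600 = 2^(-4)*3^2*5^(-2)*13^1 = 117/400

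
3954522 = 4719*838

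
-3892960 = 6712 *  (-580)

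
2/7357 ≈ 0.000272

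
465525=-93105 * (-5) 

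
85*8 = 680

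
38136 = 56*681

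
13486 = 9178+4308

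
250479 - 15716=234763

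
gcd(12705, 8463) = 21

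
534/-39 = -13 - 9/13 ≈ -13.69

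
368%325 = 43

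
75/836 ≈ 0.0897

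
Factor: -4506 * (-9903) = 2^1 * 3^2 * 751^1 * 3301^1 = 44622918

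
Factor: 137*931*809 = 7^2*19^1*137^1*809^1 = 103185523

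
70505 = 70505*1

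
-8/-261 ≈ 0.0307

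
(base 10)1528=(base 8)2770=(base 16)5f8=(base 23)2ka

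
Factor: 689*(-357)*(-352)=2^5*3^1*7^1*11^1*13^1*17^1*53^1=86582496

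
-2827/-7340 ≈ 0.385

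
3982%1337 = 1308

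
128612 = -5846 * (-22)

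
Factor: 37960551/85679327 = 3^2*4217839^1*85679327^(-1)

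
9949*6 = 59694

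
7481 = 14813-7332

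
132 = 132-0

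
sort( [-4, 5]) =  [-4, 5]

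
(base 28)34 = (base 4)1120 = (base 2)1011000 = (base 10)88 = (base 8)130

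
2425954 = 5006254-2580300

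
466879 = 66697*7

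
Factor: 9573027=3^1 * 67^1 * 97^1 * 491^1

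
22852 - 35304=-12452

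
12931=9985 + 2946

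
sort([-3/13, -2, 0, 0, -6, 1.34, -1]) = [-6, -2, -1, -3/13, 0, 0, 1.34]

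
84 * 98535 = 8276940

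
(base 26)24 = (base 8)70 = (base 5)211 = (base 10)56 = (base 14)40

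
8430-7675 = 755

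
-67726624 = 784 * (-86386)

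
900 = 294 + 606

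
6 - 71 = -65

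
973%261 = 190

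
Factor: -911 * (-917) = 7^1 * 131^1 * 911^1 = 835387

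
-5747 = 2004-7751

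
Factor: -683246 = -1*2^1*341623^1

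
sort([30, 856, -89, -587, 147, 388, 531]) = [-587, -89, 30, 147, 388, 531, 856]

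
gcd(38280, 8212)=4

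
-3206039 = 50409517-53615556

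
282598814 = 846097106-563498292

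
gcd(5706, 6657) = 951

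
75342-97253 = -21911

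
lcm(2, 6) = 6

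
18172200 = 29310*620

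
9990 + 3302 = 13292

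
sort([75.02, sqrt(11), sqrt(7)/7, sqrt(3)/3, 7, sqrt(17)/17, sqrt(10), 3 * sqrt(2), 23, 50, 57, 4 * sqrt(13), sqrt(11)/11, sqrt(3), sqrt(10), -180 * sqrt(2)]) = [-180 * sqrt(2), sqrt(17)/17, sqrt(11)/11, sqrt(7)/7, sqrt(3)/3, sqrt(3), sqrt(10), sqrt(10), sqrt(11), 3 * sqrt(2), 7, 4 * sqrt(13), 23, 50, 57, 75.02]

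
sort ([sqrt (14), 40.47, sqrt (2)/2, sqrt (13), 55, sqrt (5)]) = [sqrt (2)/2, sqrt (5), sqrt (13), sqrt (14), 40.47, 55]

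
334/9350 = 167/4675 ≈ 0.0357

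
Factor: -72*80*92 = -1*2^9*3^2*5^1*23^1 = -529920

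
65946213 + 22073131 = 88019344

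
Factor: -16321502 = -1*2^1*47^1*401^1*433^1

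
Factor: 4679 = 4679^1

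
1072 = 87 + 985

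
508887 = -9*(-56543)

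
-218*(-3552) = 774336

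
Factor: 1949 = 1949^1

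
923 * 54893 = 50666239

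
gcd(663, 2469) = 3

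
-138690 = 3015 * (-46)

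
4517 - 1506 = 3011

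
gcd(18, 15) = 3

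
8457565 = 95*89027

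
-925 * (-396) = 366300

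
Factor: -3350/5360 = -1*2^(-3)*5^1 = -5/8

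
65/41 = 1 + 24/41 ≈ 1.59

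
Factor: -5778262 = -1 * 2^1 * 7^1 * 271^1 * 1523^1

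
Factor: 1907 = 1907^1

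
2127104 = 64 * 33236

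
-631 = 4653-5284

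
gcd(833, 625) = 1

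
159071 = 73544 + 85527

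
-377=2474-2851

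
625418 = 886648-261230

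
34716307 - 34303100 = 413207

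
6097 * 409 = 2493673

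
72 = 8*9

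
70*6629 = 464030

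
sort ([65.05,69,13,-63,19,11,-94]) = [-94,-63,11,13,19,65.05,69]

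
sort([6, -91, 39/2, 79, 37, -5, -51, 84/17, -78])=[-91, -78, -51, -5, 84/17, 6, 39/2, 37, 79]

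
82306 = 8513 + 73793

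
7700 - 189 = 7511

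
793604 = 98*8098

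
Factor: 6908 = 2^2*11^1*157^1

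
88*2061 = 181368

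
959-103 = 856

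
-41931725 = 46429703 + -88361428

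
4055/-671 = -6 - 29/671 ≈ -6.04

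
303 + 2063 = 2366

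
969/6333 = 323/2111 ≈ 0.153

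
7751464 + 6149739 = 13901203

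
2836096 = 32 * 88628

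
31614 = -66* (-479)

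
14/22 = 7/11 ≈ 0.636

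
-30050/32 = -939-1/16 ≈ -939.06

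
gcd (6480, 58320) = 6480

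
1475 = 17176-15701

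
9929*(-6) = -59574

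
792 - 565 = 227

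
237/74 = 3 + 15/74 ≈ 3.20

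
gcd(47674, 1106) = 2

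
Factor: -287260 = -1*2^2*5^1*53^1*271^1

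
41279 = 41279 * 1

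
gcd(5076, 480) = 12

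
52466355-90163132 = -37696777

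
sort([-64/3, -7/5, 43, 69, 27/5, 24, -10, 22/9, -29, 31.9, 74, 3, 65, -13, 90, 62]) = [-29, -64/3, -13, -10, -7/5, 22/9, 3, 27/5, 24, 31.9, 43, 62, 65, 69, 74, 90]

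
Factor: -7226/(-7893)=2^1*3^(-2)*877^(-1)*3613^1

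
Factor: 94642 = 2^1 * 79^1 * 599^1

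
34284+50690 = 84974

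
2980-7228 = -4248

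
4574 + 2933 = 7507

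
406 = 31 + 375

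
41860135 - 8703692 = 33156443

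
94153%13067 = 2684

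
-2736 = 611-3347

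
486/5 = 97 + 1/5 = 97.20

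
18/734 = 9/367 ≈ 0.0245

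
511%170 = 1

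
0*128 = 0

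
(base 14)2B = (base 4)213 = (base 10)39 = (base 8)47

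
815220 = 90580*9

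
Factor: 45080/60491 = 2^3*5^1*7^2*23^1*241^(-1)*251^(-1)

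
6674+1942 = 8616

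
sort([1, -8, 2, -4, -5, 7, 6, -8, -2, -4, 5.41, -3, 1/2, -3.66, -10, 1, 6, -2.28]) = [-10, -8, -8, -5, -4, -4, -3.66, -3, -2.28, -2, 1/2, 1, 1, 2, 5.41, 6, 6, 7]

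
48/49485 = 16/16495 ≈ 0.000970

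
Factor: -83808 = -1*2^5*3^3*97^1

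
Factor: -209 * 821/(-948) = 2^(-2) * 3^(-1) * 11^1 * 19^1 * 79^(-1) * 821^1 = 171589/948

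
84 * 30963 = 2600892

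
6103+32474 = 38577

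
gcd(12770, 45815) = 5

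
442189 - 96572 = 345617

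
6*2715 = 16290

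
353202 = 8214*43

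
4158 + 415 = 4573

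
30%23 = 7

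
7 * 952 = 6664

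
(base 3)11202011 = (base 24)604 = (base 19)9b2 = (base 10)3460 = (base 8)6604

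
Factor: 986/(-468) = -1*2^(-1)*3^(-2)*13^(-1)*17^1*29^1 = -493/234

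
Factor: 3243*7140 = 2^2*3^2*5^1*7^1*17^1*23^1*47^1 = 23155020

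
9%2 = 1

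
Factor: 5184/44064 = 2^1 * 17^(-1) = 2/17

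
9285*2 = 18570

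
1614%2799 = 1614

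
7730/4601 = 1+3129/4601 ≈ 1.68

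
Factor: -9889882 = -1*2^1*661^1*7481^1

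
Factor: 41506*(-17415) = -1*2^1*3^4*5^1*43^1*20753^1 = -722826990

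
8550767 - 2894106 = 5656661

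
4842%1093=470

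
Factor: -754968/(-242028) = 2^1*3^(-5)*379^1 = 758/243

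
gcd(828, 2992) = 4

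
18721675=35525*527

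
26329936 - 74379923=-48049987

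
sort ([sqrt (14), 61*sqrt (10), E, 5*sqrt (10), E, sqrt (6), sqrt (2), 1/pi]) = [1/pi, sqrt (2), sqrt (6), E, E, sqrt (14), 5*sqrt (10), 61*sqrt (10)]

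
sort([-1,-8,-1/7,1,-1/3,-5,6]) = [-8,-5,-1,-1/3,-1/7,1,6]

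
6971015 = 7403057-432042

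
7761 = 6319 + 1442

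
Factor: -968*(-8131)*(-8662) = -1*2^4*11^2*47^1*61^1*71^1*173^1 = -68176938896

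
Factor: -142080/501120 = -1*2^1*3^(-2)*29^(-1)*37^1 = -74/261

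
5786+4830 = 10616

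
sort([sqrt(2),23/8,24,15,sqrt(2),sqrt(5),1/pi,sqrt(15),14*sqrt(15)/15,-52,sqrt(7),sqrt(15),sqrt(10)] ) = [-52,1/pi,sqrt(2),sqrt(2),sqrt(5),sqrt(7),23/8,sqrt(10),14*sqrt(15)/15,sqrt(15),sqrt(15),15,24] 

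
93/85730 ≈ 0.00108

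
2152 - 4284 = -2132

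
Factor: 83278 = 2^1*13^1*3203^1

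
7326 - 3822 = 3504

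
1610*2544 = 4095840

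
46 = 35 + 11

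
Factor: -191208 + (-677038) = -1*2^1*53^1*8191^1 = -868246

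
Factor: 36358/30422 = 7^2*41^(-1) = 49/41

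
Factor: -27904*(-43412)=2^10*109^1*10853^1=1211368448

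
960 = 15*64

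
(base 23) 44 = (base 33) 2u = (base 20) 4g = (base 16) 60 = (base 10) 96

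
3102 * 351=1088802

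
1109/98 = 11 + 31/98 ≈ 11.32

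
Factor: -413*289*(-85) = 5^1*7^1*17^3*59^1 = 10145345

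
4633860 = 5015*924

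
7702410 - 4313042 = 3389368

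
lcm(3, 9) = 9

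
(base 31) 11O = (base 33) UQ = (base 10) 1016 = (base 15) 47B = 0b1111111000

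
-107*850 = -90950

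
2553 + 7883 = 10436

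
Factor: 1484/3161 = 2^2*7^1*29^(-1)*53^1*109^(-1)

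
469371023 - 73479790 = 395891233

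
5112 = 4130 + 982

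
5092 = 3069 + 2023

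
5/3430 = 1/686 ≈ 0.00146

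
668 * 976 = 651968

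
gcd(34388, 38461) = 1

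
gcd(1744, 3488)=1744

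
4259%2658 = 1601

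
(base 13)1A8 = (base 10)307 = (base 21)ED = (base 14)17D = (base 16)133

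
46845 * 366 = 17145270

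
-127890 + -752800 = -880690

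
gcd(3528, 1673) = 7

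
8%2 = 0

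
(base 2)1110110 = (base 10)118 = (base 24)4m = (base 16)76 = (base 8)166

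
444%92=76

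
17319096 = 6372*2718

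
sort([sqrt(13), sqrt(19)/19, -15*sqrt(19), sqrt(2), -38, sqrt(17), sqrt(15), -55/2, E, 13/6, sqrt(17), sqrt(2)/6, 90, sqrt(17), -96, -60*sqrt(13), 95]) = [-60*sqrt(13), -96, -15*sqrt(19), -38, -55/2, sqrt(19)/19, sqrt(2)/6, sqrt(2), 13/6, E, sqrt(13), sqrt(15), sqrt(17), sqrt(17), sqrt(17), 90, 95]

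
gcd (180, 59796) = 36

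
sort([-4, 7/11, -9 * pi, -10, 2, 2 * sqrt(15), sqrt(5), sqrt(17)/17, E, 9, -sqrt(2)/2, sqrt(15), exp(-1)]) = [-9 * pi, -10, -4, -sqrt(2)/2, sqrt(17)/17, exp(-1), 7/11, 2, sqrt(5), E, sqrt(15), 2 * sqrt(15), 9]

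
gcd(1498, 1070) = 214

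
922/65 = 14 + 12/65 ≈ 14.18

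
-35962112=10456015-46418127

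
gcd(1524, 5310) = 6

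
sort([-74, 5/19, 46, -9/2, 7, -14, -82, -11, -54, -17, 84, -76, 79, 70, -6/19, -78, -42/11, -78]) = [-82, -78, -78, -76, -74, -54, -17, -14, -11, -9/2, -42/11, -6/19, 5/19, 7, 46, 70, 79, 84]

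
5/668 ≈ 0.00749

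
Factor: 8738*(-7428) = -1*2^3*3^1*17^1*257^1*619^1 = -64905864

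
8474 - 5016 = 3458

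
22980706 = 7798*2947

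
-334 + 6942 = 6608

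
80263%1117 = 956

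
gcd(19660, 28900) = 20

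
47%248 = 47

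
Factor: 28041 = 3^1 * 13^1 * 719^1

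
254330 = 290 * 877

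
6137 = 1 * 6137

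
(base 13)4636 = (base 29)bkg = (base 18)1c71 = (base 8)23167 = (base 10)9847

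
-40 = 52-92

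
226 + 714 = 940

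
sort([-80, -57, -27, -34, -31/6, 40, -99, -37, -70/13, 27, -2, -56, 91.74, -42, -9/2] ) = [-99, -80, -57, -56, -42, -37, -34, -27, -70/13, -31/6, -9/2, -2, 27, 40, 91.74] 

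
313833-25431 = 288402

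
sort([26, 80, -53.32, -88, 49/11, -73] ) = [-88, -73, -53.32, 49/11, 26, 80] 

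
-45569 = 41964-87533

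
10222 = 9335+887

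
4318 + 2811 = 7129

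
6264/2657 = 2 + 950/2657 ≈ 2.36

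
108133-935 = 107198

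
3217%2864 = 353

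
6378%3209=3169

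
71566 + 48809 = 120375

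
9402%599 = 417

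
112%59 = 53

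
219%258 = 219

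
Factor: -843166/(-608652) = 2^(-1)*3^(-2)*11^(-1)*17^1*29^(-1)*53^(-1)*24799^1 = 421583/304326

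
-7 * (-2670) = 18690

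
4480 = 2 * 2240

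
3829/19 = 201 + 10/19 ≈ 201.53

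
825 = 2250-1425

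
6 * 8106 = 48636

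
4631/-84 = -55-11/84 ≈ -55.13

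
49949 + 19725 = 69674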